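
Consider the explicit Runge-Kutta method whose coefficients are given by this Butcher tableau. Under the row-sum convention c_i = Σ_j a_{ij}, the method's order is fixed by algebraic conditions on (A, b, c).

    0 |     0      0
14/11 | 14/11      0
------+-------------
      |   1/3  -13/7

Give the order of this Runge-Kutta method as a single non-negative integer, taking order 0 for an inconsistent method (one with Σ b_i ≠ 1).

b = (1/3, -13/7)
c = (0, 14/11)
Σ b_i: 1/3·1 + (-13/7)·1 = -32/21 ≠ 1 ⇒ order 0.

0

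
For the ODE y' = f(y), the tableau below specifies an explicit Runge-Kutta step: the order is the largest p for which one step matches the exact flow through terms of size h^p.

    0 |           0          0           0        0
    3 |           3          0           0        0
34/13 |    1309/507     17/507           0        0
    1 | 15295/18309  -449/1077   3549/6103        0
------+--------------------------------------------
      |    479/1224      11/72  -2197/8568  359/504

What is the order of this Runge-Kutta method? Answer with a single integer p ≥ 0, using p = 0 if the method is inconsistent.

b = (479/1224, 11/72, -2197/8568, 359/504)
c = (0, 3, 34/13, 1)
Ac = (0, 0, 17/169, 97/359)
Σ b_i: 479/1224·1 + 11/72·1 + (-2197/8568)·1 + 359/504·1 = 1 ✓
b·c: 11/72·3 + (-2197/8568)·34/13 + 359/504·1 = 1/2 ✓
b·c²: 11/72·9 + (-2197/8568)·1156/169 + 359/504·1 = 1/3 ✓
b·Ac: (-2197/8568)·17/169 + 359/504·97/359 = 1/6 ✓
b·c³: 11/72·27 + (-2197/8568)·39304/2197 + 359/504·1 = 1/4 ✓
b·(c∘Ac): (-2197/8568)·578/2197 + 359/504·97/359 = 1/8 ✓
b·Ac²: (-2197/8568)·51/169 + 359/504·81/359 = 1/12 ✓
b·A²c: 359/504·21/359 = 1/24 ✓; 4 stages ⇒ order 4.

4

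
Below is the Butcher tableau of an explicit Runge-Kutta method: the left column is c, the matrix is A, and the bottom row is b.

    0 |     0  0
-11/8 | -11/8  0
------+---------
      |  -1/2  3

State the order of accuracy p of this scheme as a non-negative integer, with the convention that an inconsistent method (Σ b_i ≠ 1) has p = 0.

b = (-1/2, 3)
c = (0, -11/8)
Σ b_i: (-1/2)·1 + 3·1 = 5/2 ≠ 1 ⇒ order 0.

0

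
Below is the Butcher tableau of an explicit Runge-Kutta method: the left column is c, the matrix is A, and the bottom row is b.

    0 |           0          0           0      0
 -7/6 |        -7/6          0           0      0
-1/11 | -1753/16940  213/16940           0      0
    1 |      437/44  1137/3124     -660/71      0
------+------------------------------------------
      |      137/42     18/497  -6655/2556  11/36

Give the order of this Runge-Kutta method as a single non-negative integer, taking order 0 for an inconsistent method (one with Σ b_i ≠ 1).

4

b = (137/42, 18/497, -6655/2556, 11/36)
c = (0, -7/6, -1/11, 1)
Ac = (0, 0, -71/4840, 37/88)
Σ b_i: 137/42·1 + 18/497·1 + (-6655/2556)·1 + 11/36·1 = 1 ✓
b·c: 18/497·(-7/6) + (-6655/2556)·(-1/11) + 11/36·1 = 1/2 ✓
b·c²: 18/497·49/36 + (-6655/2556)·1/121 + 11/36·1 = 1/3 ✓
b·Ac: (-6655/2556)·(-71/4840) + 11/36·37/88 = 1/6 ✓
b·c³: 18/497·(-343/216) + (-6655/2556)·(-1/1331) + 11/36·1 = 1/4 ✓
b·(c∘Ac): (-6655/2556)·71/53240 + 11/36·37/88 = 1/8 ✓
b·Ac²: (-6655/2556)·497/29040 + 11/36·221/528 = 1/12 ✓
b·A²c: 11/36·3/22 = 1/24 ✓; 4 stages ⇒ order 4.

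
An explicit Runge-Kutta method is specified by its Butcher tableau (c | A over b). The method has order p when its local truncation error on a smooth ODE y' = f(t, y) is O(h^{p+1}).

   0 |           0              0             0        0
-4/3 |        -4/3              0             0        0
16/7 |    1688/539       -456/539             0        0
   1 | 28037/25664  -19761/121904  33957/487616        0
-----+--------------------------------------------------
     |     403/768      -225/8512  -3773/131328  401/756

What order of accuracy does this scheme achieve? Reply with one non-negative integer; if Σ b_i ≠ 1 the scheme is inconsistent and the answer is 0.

b = (403/768, -225/8512, -3773/131328, 401/756)
c = (0, -4/3, 16/7, 1)
Ac = (0, 0, 608/539, 301/802)
Σ b_i: 403/768·1 + (-225/8512)·1 + (-3773/131328)·1 + 401/756·1 = 1 ✓
b·c: (-225/8512)·(-4/3) + (-3773/131328)·16/7 + 401/756·1 = 1/2 ✓
b·c²: (-225/8512)·16/9 + (-3773/131328)·256/49 + 401/756·1 = 1/3 ✓
b·Ac: (-3773/131328)·608/539 + 401/756·301/802 = 1/6 ✓
b·c³: (-225/8512)·(-64/27) + (-3773/131328)·4096/343 + 401/756·1 = 1/4 ✓
b·(c∘Ac): (-3773/131328)·9728/3773 + 401/756·301/802 = 1/8 ✓
b·Ac²: (-3773/131328)·(-2432/1617) + 401/756·91/1203 = 1/12 ✓
b·A²c: 401/756·63/802 = 1/24 ✓; 4 stages ⇒ order 4.

4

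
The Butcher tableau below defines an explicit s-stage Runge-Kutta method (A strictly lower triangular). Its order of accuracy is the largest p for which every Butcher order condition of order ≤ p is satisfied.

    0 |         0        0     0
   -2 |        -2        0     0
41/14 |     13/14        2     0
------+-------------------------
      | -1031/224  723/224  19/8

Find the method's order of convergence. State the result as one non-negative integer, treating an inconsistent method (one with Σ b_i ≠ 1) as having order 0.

2

b = (-1031/224, 723/224, 19/8)
c = (0, -2, 41/14)
Ac = (0, 0, -4)
Σ b_i: (-1031/224)·1 + 723/224·1 + 19/8·1 = 1 ✓
b·c: 723/224·(-2) + 19/8·41/14 = 1/2 ✓
b·c²: 723/224·4 + 19/8·1681/196 = 52183/1568 ≠ 1/3 ⇒ order 2.
b·Ac: 19/8·(-4) = -19/2 ≠ 1/6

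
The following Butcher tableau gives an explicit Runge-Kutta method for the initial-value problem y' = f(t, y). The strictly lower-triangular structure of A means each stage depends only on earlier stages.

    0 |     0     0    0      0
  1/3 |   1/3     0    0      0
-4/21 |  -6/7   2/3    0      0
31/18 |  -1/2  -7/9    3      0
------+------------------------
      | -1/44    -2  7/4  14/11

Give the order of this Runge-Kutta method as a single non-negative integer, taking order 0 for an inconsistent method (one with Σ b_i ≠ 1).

1

b = (-1/44, -2, 7/4, 14/11)
c = (0, 1/3, -4/21, 31/18)
Ac = (0, 0, 2/9, -157/189)
Σ b_i: (-1/44)·1 + (-2)·1 + 7/4·1 + 14/11·1 = 1 ✓
b·c: (-2)·1/3 + 7/4·(-4/21) + 14/11·31/18 = 118/99 ≠ 1/2 ⇒ order 1.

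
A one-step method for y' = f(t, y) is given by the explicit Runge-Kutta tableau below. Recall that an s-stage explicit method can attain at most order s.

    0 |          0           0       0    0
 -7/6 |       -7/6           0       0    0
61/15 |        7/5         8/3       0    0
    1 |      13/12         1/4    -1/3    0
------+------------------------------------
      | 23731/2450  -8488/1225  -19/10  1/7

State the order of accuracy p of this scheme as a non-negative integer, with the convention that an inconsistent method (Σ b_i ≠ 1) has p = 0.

b = (23731/2450, -8488/1225, -19/10, 1/7)
c = (0, -7/6, 61/15, 1)
Ac = (0, 0, -28/9, -593/360)
Σ b_i: 23731/2450·1 + (-8488/1225)·1 + (-19/10)·1 + 1/7·1 = 1 ✓
b·c: (-8488/1225)·(-7/6) + (-19/10)·61/15 + 1/7·1 = 1/2 ✓
b·c²: (-8488/1225)·49/36 + (-19/10)·3721/225 + 1/7·1 = -641183/15750 ≠ 1/3 ⇒ order 2.
b·Ac: (-19/10)·(-28/9) + 1/7·(-593/360) = 14303/2520 ≠ 1/6

2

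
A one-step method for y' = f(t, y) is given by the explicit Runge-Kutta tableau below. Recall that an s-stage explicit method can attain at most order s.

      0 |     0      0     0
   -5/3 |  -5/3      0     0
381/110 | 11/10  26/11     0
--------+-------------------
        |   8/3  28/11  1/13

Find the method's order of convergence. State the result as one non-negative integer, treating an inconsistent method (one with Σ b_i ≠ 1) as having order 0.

0

b = (8/3, 28/11, 1/13)
c = (0, -5/3, 381/110)
Ac = (0, 0, -130/33)
Σ b_i: 8/3·1 + 28/11·1 + 1/13·1 = 2269/429 ≠ 1 ⇒ order 0.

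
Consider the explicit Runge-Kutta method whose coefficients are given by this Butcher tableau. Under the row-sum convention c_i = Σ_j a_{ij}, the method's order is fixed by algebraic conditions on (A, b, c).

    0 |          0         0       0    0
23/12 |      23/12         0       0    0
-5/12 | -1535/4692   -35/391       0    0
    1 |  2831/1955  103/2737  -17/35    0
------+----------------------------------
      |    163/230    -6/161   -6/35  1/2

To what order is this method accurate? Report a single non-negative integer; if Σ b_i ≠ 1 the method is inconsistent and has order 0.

4

b = (163/230, -6/161, -6/35, 1/2)
c = (0, 23/12, -5/12, 1)
Ac = (0, 0, -35/204, 14/51)
Σ b_i: 163/230·1 + (-6/161)·1 + (-6/35)·1 + 1/2·1 = 1 ✓
b·c: (-6/161)·23/12 + (-6/35)·(-5/12) + 1/2·1 = 1/2 ✓
b·c²: (-6/161)·529/144 + (-6/35)·25/144 + 1/2·1 = 1/3 ✓
b·Ac: (-6/35)·(-35/204) + 1/2·14/51 = 1/6 ✓
b·c³: (-6/161)·12167/1728 + (-6/35)·(-125/1728) + 1/2·1 = 1/4 ✓
b·(c∘Ac): (-6/35)·175/2448 + 1/2·14/51 = 1/8 ✓
b·Ac²: (-6/35)·(-805/2448) + 1/2·11/204 = 1/12 ✓
b·A²c: 1/2·1/12 = 1/24 ✓; 4 stages ⇒ order 4.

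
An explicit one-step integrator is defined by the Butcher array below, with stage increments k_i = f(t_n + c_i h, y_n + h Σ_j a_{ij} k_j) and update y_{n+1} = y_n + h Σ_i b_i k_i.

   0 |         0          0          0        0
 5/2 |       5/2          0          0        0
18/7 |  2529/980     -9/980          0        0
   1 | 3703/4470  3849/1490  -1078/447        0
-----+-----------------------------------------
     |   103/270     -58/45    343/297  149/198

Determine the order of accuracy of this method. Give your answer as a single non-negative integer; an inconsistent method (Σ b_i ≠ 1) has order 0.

4

b = (103/270, -58/45, 343/297, 149/198)
c = (0, 5/2, 18/7, 1)
Ac = (0, 0, -9/392, 153/596)
Σ b_i: 103/270·1 + (-58/45)·1 + 343/297·1 + 149/198·1 = 1 ✓
b·c: (-58/45)·5/2 + 343/297·18/7 + 149/198·1 = 1/2 ✓
b·c²: (-58/45)·25/4 + 343/297·324/49 + 149/198·1 = 1/3 ✓
b·Ac: 343/297·(-9/392) + 149/198·153/596 = 1/6 ✓
b·c³: (-58/45)·125/8 + 343/297·5832/343 + 149/198·1 = 1/4 ✓
b·(c∘Ac): 343/297·(-81/1372) + 149/198·153/596 = 1/8 ✓
b·Ac²: 343/297·(-45/784) + 149/198·237/1192 = 1/12 ✓
b·A²c: 149/198·33/596 = 1/24 ✓; 4 stages ⇒ order 4.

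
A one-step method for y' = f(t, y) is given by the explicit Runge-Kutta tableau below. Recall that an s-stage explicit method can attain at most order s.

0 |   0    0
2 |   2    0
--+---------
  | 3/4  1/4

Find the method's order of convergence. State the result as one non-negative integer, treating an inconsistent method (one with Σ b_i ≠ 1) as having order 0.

2

b = (3/4, 1/4)
c = (0, 2)
Σ b_i: 3/4·1 + 1/4·1 = 1 ✓
b·c: 1/4·2 = 1/2 ✓; 2 stages ⇒ order 2.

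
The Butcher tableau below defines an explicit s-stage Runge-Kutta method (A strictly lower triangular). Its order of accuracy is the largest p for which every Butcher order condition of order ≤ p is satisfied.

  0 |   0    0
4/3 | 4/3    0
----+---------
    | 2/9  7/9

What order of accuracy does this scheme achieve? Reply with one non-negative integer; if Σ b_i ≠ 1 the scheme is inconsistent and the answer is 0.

b = (2/9, 7/9)
c = (0, 4/3)
Σ b_i: 2/9·1 + 7/9·1 = 1 ✓
b·c: 7/9·4/3 = 28/27 ≠ 1/2 ⇒ order 1.

1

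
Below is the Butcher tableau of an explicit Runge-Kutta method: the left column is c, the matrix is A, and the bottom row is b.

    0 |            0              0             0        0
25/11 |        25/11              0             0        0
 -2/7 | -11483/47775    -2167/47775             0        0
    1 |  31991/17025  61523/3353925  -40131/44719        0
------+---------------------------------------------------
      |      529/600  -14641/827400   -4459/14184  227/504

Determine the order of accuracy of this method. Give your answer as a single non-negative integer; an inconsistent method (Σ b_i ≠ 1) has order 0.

b = (529/600, -14641/827400, -4459/14184, 227/504)
c = (0, 25/11, -2/7, 1)
Ac = (0, 0, -197/1911, 203/681)
Σ b_i: 529/600·1 + (-14641/827400)·1 + (-4459/14184)·1 + 227/504·1 = 1 ✓
b·c: (-14641/827400)·25/11 + (-4459/14184)·(-2/7) + 227/504·1 = 1/2 ✓
b·c²: (-14641/827400)·625/121 + (-4459/14184)·4/49 + 227/504·1 = 1/3 ✓
b·Ac: (-4459/14184)·(-197/1911) + 227/504·203/681 = 1/6 ✓
b·c³: (-14641/827400)·15625/1331 + (-4459/14184)·(-8/343) + 227/504·1 = 1/4 ✓
b·(c∘Ac): (-4459/14184)·394/13377 + 227/504·203/681 = 1/8 ✓
b·Ac²: (-4459/14184)·(-4925/21021) + 227/504·161/7491 = 1/12 ✓
b·A²c: 227/504·21/227 = 1/24 ✓; 4 stages ⇒ order 4.

4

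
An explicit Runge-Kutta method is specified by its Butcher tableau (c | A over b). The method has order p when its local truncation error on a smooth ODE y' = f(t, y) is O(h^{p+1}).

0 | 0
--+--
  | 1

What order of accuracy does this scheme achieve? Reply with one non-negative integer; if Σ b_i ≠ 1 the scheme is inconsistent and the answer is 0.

1

b = (1)
c = (0)
Σ b_i: 1·1 = 1 ✓; 1 stage ⇒ order 1.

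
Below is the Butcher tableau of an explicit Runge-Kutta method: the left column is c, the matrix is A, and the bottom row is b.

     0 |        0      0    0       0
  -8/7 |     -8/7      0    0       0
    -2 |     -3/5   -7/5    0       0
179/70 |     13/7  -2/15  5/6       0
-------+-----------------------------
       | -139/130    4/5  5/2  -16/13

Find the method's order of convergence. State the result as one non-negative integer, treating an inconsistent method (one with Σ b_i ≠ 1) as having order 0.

b = (-139/130, 4/5, 5/2, -16/13)
c = (0, -8/7, -2, 179/70)
Ac = (0, 0, 8/5, -53/35)
Σ b_i: (-139/130)·1 + 4/5·1 + 5/2·1 + (-16/13)·1 = 1 ✓
b·c: 4/5·(-8/7) + 5/2·(-2) + (-16/13)·179/70 = -589/65 ≠ 1/2 ⇒ order 1.

1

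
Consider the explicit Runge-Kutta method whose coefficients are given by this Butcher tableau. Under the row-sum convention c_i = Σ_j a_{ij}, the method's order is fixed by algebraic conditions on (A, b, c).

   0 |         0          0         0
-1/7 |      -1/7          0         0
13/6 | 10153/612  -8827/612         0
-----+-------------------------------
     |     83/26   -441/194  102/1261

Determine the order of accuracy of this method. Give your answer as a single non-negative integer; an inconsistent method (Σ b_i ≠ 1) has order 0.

3

b = (83/26, -441/194, 102/1261)
c = (0, -1/7, 13/6)
Ac = (0, 0, 1261/612)
Σ b_i: 83/26·1 + (-441/194)·1 + 102/1261·1 = 1 ✓
b·c: (-441/194)·(-1/7) + 102/1261·13/6 = 1/2 ✓
b·c²: (-441/194)·1/49 + 102/1261·169/36 = 1/3 ✓
b·Ac: 102/1261·1261/612 = 1/6 ✓; 3 stages ⇒ order 3.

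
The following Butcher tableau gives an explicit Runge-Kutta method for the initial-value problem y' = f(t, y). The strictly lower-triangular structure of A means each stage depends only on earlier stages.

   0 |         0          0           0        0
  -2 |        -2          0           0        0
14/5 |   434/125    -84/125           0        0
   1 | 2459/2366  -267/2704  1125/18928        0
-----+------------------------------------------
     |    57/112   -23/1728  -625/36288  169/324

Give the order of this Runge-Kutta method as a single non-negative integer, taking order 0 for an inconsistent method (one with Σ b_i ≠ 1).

4

b = (57/112, -23/1728, -625/36288, 169/324)
c = (0, -2, 14/5, 1)
Ac = (0, 0, 168/125, 123/338)
Σ b_i: 57/112·1 + (-23/1728)·1 + (-625/36288)·1 + 169/324·1 = 1 ✓
b·c: (-23/1728)·(-2) + (-625/36288)·14/5 + 169/324·1 = 1/2 ✓
b·c²: (-23/1728)·4 + (-625/36288)·196/25 + 169/324·1 = 1/3 ✓
b·Ac: (-625/36288)·168/125 + 169/324·123/338 = 1/6 ✓
b·c³: (-23/1728)·(-8) + (-625/36288)·2744/125 + 169/324·1 = 1/4 ✓
b·(c∘Ac): (-625/36288)·2352/625 + 169/324·123/338 = 1/8 ✓
b·Ac²: (-625/36288)·(-336/125) + 169/324·12/169 = 1/12 ✓
b·A²c: 169/324·27/338 = 1/24 ✓; 4 stages ⇒ order 4.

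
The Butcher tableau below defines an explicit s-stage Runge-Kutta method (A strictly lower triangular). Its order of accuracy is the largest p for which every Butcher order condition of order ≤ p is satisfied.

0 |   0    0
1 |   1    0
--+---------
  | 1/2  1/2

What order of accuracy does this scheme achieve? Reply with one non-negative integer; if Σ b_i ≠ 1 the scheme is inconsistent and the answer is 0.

b = (1/2, 1/2)
c = (0, 1)
Σ b_i: 1/2·1 + 1/2·1 = 1 ✓
b·c: 1/2·1 = 1/2 ✓; 2 stages ⇒ order 2.

2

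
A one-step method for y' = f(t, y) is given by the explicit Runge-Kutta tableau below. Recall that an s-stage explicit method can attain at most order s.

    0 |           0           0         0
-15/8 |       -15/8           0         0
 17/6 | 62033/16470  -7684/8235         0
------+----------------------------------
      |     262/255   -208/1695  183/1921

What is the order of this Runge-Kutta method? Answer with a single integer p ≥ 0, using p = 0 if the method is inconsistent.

b = (262/255, -208/1695, 183/1921)
c = (0, -15/8, 17/6)
Ac = (0, 0, 1921/1098)
Σ b_i: 262/255·1 + (-208/1695)·1 + 183/1921·1 = 1 ✓
b·c: (-208/1695)·(-15/8) + 183/1921·17/6 = 1/2 ✓
b·c²: (-208/1695)·225/64 + 183/1921·289/36 = 1/3 ✓
b·Ac: 183/1921·1921/1098 = 1/6 ✓; 3 stages ⇒ order 3.

3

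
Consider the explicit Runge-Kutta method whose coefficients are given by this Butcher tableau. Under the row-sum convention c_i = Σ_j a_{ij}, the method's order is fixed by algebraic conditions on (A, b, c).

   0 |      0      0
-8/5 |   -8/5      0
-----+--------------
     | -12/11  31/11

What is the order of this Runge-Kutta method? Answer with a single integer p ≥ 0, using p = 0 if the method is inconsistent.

0

b = (-12/11, 31/11)
c = (0, -8/5)
Σ b_i: (-12/11)·1 + 31/11·1 = 19/11 ≠ 1 ⇒ order 0.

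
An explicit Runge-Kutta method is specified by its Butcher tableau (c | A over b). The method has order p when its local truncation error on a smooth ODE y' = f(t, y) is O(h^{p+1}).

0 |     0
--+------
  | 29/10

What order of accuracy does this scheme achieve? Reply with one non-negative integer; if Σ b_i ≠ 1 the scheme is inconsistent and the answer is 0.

0

b = (29/10)
c = (0)
Σ b_i: 29/10·1 = 29/10 ≠ 1 ⇒ order 0.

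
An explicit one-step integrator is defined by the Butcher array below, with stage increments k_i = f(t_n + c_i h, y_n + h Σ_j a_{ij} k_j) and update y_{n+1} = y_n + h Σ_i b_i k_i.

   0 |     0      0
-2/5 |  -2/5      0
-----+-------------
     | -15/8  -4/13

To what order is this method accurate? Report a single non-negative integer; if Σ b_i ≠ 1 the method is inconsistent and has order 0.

b = (-15/8, -4/13)
c = (0, -2/5)
Σ b_i: (-15/8)·1 + (-4/13)·1 = -227/104 ≠ 1 ⇒ order 0.

0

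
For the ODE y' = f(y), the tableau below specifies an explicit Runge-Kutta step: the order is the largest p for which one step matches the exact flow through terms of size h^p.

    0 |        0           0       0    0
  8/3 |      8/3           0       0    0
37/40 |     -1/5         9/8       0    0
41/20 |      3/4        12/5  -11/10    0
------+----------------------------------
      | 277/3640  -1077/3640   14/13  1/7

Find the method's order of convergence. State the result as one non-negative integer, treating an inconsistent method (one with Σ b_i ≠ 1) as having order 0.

2

b = (277/3640, -1077/3640, 14/13, 1/7)
c = (0, 8/3, 37/40, 41/20)
Ac = (0, 0, 3, 2153/400)
Σ b_i: 277/3640·1 + (-1077/3640)·1 + 14/13·1 + 1/7·1 = 1 ✓
b·c: (-1077/3640)·8/3 + 14/13·37/40 + 1/7·41/20 = 1/2 ✓
b·c²: (-1077/3640)·64/9 + 14/13·1369/1600 + 1/7·1681/400 = -127159/218400 ≠ 1/3 ⇒ order 2.
b·Ac: 14/13·3 + 1/7·2153/400 = 145589/36400 ≠ 1/6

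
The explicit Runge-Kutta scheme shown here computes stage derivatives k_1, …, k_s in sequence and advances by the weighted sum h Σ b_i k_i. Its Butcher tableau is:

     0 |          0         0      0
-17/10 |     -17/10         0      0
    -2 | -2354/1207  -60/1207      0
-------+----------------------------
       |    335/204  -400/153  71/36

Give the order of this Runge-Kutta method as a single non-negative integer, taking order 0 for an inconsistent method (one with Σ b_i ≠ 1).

b = (335/204, -400/153, 71/36)
c = (0, -17/10, -2)
Ac = (0, 0, 6/71)
Σ b_i: 335/204·1 + (-400/153)·1 + 71/36·1 = 1 ✓
b·c: (-400/153)·(-17/10) + 71/36·(-2) = 1/2 ✓
b·c²: (-400/153)·289/100 + 71/36·4 = 1/3 ✓
b·Ac: 71/36·6/71 = 1/6 ✓; 3 stages ⇒ order 3.

3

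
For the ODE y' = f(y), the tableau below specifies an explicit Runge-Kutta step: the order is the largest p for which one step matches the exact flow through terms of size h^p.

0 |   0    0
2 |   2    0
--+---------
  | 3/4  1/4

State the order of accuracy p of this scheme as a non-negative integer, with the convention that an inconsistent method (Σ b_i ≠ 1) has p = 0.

b = (3/4, 1/4)
c = (0, 2)
Σ b_i: 3/4·1 + 1/4·1 = 1 ✓
b·c: 1/4·2 = 1/2 ✓; 2 stages ⇒ order 2.

2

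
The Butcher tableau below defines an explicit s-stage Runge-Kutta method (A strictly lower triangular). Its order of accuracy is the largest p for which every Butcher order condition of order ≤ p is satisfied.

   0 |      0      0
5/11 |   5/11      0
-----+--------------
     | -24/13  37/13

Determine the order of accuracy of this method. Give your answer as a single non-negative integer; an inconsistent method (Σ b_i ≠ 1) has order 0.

1

b = (-24/13, 37/13)
c = (0, 5/11)
Σ b_i: (-24/13)·1 + 37/13·1 = 1 ✓
b·c: 37/13·5/11 = 185/143 ≠ 1/2 ⇒ order 1.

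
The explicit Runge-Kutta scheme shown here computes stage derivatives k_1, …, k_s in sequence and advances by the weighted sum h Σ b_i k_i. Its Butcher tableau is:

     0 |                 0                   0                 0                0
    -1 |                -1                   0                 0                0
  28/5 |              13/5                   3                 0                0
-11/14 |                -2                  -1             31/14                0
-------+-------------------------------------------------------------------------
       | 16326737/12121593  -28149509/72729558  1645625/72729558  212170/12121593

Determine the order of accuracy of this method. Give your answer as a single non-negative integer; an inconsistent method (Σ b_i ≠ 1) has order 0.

3

b = (16326737/12121593, -28149509/72729558, 1645625/72729558, 212170/12121593)
c = (0, -1, 28/5, -11/14)
Ac = (0, 0, -3, 67/5)
Σ b_i: 16326737/12121593·1 + (-28149509/72729558)·1 + 1645625/72729558·1 + 212170/12121593·1 = 1 ✓
b·c: (-28149509/72729558)·(-1) + 1645625/72729558·28/5 + 212170/12121593·(-11/14) = 1/2 ✓
b·c²: (-28149509/72729558)·1 + 1645625/72729558·784/25 + 212170/12121593·121/196 = 1/3 ✓
b·Ac: 1645625/72729558·(-3) + 212170/12121593·67/5 = 1/6 ✓
b·c³: (-28149509/72729558)·(-1) + 1645625/72729558·21952/125 + 212170/12121593·(-1331/2744) = 134285497/30854964 ≠ 1/4 ⇒ order 3.
b·(c∘Ac): 1645625/72729558·(-84/5) + 212170/12121593·(-737/70) = -6841597/12121593 ≠ 1/8
b·Ac²: 1645625/72729558·3 + 212170/12121593·1711/25 = 13948843/11019630 ≠ 1/12
b·A²c: 212170/12121593·(-93/14) = -469805/4040531 ≠ 1/24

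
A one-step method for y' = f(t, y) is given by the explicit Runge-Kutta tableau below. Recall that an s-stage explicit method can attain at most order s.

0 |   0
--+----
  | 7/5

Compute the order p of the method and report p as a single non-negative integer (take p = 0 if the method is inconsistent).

0

b = (7/5)
c = (0)
Σ b_i: 7/5·1 = 7/5 ≠ 1 ⇒ order 0.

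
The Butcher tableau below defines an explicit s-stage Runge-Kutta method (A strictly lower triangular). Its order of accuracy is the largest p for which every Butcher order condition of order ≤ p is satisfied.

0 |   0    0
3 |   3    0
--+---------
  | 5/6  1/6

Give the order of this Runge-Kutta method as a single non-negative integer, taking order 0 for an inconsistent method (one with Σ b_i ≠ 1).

b = (5/6, 1/6)
c = (0, 3)
Σ b_i: 5/6·1 + 1/6·1 = 1 ✓
b·c: 1/6·3 = 1/2 ✓; 2 stages ⇒ order 2.

2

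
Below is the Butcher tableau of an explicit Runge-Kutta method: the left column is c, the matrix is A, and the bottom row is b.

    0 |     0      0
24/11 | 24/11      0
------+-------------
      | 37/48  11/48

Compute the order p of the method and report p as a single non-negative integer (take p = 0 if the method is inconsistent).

b = (37/48, 11/48)
c = (0, 24/11)
Σ b_i: 37/48·1 + 11/48·1 = 1 ✓
b·c: 11/48·24/11 = 1/2 ✓; 2 stages ⇒ order 2.

2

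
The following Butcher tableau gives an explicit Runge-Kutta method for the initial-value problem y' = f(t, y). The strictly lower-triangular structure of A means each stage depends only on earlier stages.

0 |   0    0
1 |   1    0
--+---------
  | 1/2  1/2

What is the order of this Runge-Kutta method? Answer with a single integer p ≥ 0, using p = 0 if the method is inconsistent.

b = (1/2, 1/2)
c = (0, 1)
Σ b_i: 1/2·1 + 1/2·1 = 1 ✓
b·c: 1/2·1 = 1/2 ✓; 2 stages ⇒ order 2.

2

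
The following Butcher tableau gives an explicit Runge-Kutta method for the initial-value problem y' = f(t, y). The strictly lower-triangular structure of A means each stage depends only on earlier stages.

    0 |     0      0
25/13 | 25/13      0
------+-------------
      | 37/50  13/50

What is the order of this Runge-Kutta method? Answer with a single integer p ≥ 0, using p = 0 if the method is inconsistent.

2

b = (37/50, 13/50)
c = (0, 25/13)
Σ b_i: 37/50·1 + 13/50·1 = 1 ✓
b·c: 13/50·25/13 = 1/2 ✓; 2 stages ⇒ order 2.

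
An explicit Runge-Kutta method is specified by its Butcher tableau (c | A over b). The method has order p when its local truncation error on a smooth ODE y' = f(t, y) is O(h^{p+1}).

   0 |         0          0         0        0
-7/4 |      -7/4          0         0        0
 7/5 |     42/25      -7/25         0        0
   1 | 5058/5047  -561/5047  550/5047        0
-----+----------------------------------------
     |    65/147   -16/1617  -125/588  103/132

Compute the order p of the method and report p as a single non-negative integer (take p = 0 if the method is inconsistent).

b = (65/147, -16/1617, -125/588, 103/132)
c = (0, -7/4, 7/5, 1)
Ac = (0, 0, 49/100, 143/412)
Σ b_i: 65/147·1 + (-16/1617)·1 + (-125/588)·1 + 103/132·1 = 1 ✓
b·c: (-16/1617)·(-7/4) + (-125/588)·7/5 + 103/132·1 = 1/2 ✓
b·c²: (-16/1617)·49/16 + (-125/588)·49/25 + 103/132·1 = 1/3 ✓
b·Ac: (-125/588)·49/100 + 103/132·143/412 = 1/6 ✓
b·c³: (-16/1617)·(-343/64) + (-125/588)·343/125 + 103/132·1 = 1/4 ✓
b·(c∘Ac): (-125/588)·343/500 + 103/132·143/412 = 1/8 ✓
b·Ac²: (-125/588)·(-343/400) + 103/132·(-209/1648) = 1/12 ✓
b·A²c: 103/132·11/206 = 1/24 ✓; 4 stages ⇒ order 4.

4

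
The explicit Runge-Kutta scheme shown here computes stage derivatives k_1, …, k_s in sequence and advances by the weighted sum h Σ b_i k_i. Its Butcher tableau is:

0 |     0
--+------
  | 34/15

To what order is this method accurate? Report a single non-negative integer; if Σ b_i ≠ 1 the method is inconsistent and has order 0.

0

b = (34/15)
c = (0)
Σ b_i: 34/15·1 = 34/15 ≠ 1 ⇒ order 0.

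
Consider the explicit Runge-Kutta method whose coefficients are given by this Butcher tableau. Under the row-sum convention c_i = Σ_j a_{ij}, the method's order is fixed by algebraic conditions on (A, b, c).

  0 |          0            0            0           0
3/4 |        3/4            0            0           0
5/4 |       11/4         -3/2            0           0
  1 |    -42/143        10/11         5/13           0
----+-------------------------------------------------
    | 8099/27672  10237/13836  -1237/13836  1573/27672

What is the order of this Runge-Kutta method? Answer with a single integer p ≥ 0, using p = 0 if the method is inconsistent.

3

b = (8099/27672, 10237/13836, -1237/13836, 1573/27672)
c = (0, 3/4, 5/4, 1)
Ac = (0, 0, -9/8, 665/572)
Σ b_i: 8099/27672·1 + 10237/13836·1 + (-1237/13836)·1 + 1573/27672·1 = 1 ✓
b·c: 10237/13836·3/4 + (-1237/13836)·5/4 + 1573/27672·1 = 1/2 ✓
b·c²: 10237/13836·9/16 + (-1237/13836)·25/16 + 1573/27672·1 = 1/3 ✓
b·Ac: (-1237/13836)·(-9/8) + 1573/27672·665/572 = 1/6 ✓
b·c³: 10237/13836·27/64 + (-1237/13836)·125/64 + 1573/27672·1 = 28685/147584 ≠ 1/4 ⇒ order 3.
b·(c∘Ac): (-1237/13836)·(-45/32) + 1573/27672·665/572 = 84925/442752 ≠ 1/8
b·Ac²: (-1237/13836)·(-27/32) + 1573/27672·2545/2288 = 30697/221376 ≠ 1/12
b·A²c: 1573/27672·(-45/104) = -1815/73792 ≠ 1/24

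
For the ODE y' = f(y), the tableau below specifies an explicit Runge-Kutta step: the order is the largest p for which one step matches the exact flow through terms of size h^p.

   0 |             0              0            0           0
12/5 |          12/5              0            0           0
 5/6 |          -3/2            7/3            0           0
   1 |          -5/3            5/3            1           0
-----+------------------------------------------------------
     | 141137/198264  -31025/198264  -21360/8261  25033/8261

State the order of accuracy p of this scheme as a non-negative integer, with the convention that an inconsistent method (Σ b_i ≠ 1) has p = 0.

b = (141137/198264, -31025/198264, -21360/8261, 25033/8261)
c = (0, 12/5, 5/6, 1)
Ac = (0, 0, 28/5, 29/6)
Σ b_i: 141137/198264·1 + (-31025/198264)·1 + (-21360/8261)·1 + 25033/8261·1 = 1 ✓
b·c: (-31025/198264)·12/5 + (-21360/8261)·5/6 + 25033/8261·1 = 1/2 ✓
b·c²: (-31025/198264)·144/25 + (-21360/8261)·25/36 + 25033/8261·1 = 1/3 ✓
b·Ac: (-21360/8261)·28/5 + 25033/8261·29/6 = 1/6 ✓
b·c³: (-31025/198264)·1728/125 + (-21360/8261)·125/216 + 25033/8261·1 = -233933/371745 ≠ 1/4 ⇒ order 3.
b·(c∘Ac): (-21360/8261)·14/3 + 25033/8261·29/6 = 127877/49566 ≠ 1/8
b·Ac²: (-21360/8261)·336/25 + 25033/8261·1853/180 = -5287963/1486980 ≠ 1/12
b·A²c: 25033/8261·28/5 = 700924/41305 ≠ 1/24

3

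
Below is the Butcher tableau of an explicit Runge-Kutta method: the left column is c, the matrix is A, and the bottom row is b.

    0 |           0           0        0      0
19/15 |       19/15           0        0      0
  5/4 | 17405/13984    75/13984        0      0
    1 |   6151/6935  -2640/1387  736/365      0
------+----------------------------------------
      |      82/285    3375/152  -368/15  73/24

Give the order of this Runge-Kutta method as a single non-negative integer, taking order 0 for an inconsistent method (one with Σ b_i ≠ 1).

b = (82/285, 3375/152, -368/15, 73/24)
c = (0, 19/15, 5/4, 1)
Ac = (0, 0, 5/736, 8/73)
Σ b_i: 82/285·1 + 3375/152·1 + (-368/15)·1 + 73/24·1 = 1 ✓
b·c: 3375/152·19/15 + (-368/15)·5/4 + 73/24·1 = 1/2 ✓
b·c²: 3375/152·361/225 + (-368/15)·25/16 + 73/24·1 = 1/3 ✓
b·Ac: (-368/15)·5/736 + 73/24·8/73 = 1/6 ✓
b·c³: 3375/152·6859/3375 + (-368/15)·125/64 + 73/24·1 = 1/4 ✓
b·(c∘Ac): (-368/15)·25/2944 + 73/24·8/73 = 1/8 ✓
b·Ac²: (-368/15)·19/2208 + 73/24·106/1095 = 1/12 ✓
b·A²c: 73/24·1/73 = 1/24 ✓; 4 stages ⇒ order 4.

4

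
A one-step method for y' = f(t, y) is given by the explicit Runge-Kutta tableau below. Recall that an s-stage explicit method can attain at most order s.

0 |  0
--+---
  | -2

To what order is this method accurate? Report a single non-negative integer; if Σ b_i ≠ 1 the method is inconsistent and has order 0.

0

b = (-2)
c = (0)
Σ b_i: (-2)·1 = -2 ≠ 1 ⇒ order 0.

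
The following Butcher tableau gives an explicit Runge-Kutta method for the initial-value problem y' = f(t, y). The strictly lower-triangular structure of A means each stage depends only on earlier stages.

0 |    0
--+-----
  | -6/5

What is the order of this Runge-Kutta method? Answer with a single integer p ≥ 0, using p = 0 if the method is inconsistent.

0

b = (-6/5)
c = (0)
Σ b_i: (-6/5)·1 = -6/5 ≠ 1 ⇒ order 0.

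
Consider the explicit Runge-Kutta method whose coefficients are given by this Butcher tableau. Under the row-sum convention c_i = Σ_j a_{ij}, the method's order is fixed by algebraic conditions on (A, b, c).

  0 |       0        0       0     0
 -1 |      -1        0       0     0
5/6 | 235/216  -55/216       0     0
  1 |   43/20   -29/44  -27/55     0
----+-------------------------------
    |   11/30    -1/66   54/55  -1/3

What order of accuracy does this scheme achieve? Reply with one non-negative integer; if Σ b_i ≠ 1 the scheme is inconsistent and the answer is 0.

4

b = (11/30, -1/66, 54/55, -1/3)
c = (0, -1, 5/6, 1)
Ac = (0, 0, 55/216, 1/4)
Σ b_i: 11/30·1 + (-1/66)·1 + 54/55·1 + (-1/3)·1 = 1 ✓
b·c: (-1/66)·(-1) + 54/55·5/6 + (-1/3)·1 = 1/2 ✓
b·c²: (-1/66)·1 + 54/55·25/36 + (-1/3)·1 = 1/3 ✓
b·Ac: 54/55·55/216 + (-1/3)·1/4 = 1/6 ✓
b·c³: (-1/66)·(-1) + 54/55·125/216 + (-1/3)·1 = 1/4 ✓
b·(c∘Ac): 54/55·275/1296 + (-1/3)·1/4 = 1/8 ✓
b·Ac²: 54/55·(-55/216) + (-1/3)·(-1) = 1/12 ✓
b·A²c: (-1/3)·(-1/8) = 1/24 ✓; 4 stages ⇒ order 4.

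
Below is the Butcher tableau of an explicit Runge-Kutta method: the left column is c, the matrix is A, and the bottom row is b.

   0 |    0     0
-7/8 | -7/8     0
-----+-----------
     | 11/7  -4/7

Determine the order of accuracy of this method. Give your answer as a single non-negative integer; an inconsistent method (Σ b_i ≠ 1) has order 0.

b = (11/7, -4/7)
c = (0, -7/8)
Σ b_i: 11/7·1 + (-4/7)·1 = 1 ✓
b·c: (-4/7)·(-7/8) = 1/2 ✓; 2 stages ⇒ order 2.

2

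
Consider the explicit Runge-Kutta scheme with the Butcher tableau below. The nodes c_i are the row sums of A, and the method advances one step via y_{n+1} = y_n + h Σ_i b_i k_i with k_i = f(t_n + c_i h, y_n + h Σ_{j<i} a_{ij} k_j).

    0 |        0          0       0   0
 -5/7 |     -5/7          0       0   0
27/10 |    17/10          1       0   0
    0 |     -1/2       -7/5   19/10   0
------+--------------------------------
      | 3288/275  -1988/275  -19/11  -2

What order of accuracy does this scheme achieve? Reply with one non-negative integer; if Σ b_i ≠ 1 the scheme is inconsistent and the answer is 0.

b = (3288/275, -1988/275, -19/11, -2)
c = (0, -5/7, 27/10, 0)
Ac = (0, 0, -5/7, 613/100)
Σ b_i: 3288/275·1 + (-1988/275)·1 + (-19/11)·1 + (-2)·1 = 1 ✓
b·c: (-1988/275)·(-5/7) + (-19/11)·27/10 = 1/2 ✓
b·c²: (-1988/275)·25/49 + (-19/11)·729/100 = -125357/7700 ≠ 1/3 ⇒ order 2.
b·Ac: (-19/11)·(-5/7) + (-2)·613/100 = -42451/3850 ≠ 1/6

2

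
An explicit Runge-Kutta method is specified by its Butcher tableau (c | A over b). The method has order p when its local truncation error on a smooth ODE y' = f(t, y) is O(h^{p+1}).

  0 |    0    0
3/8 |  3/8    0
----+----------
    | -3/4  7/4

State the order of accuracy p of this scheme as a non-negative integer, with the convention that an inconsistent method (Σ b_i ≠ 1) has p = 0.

b = (-3/4, 7/4)
c = (0, 3/8)
Σ b_i: (-3/4)·1 + 7/4·1 = 1 ✓
b·c: 7/4·3/8 = 21/32 ≠ 1/2 ⇒ order 1.

1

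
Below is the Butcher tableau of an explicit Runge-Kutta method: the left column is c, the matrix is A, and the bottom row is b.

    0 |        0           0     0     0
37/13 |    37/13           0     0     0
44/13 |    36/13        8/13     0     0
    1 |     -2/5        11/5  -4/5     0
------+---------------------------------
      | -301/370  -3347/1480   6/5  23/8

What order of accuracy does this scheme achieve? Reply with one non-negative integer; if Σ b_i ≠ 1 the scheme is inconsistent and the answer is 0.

b = (-301/370, -3347/1480, 6/5, 23/8)
c = (0, 37/13, 44/13, 1)
Ac = (0, 0, 296/169, 231/65)
Σ b_i: (-301/370)·1 + (-3347/1480)·1 + 6/5·1 + 23/8·1 = 1 ✓
b·c: (-3347/1480)·37/13 + 6/5·44/13 + 23/8·1 = 1/2 ✓
b·c²: (-3347/1480)·1369/169 + 6/5·1936/169 + 23/8·1 = -2869/1690 ≠ 1/3 ⇒ order 2.
b·Ac: 6/5·296/169 + 23/8·231/65 = 83277/6760 ≠ 1/6

2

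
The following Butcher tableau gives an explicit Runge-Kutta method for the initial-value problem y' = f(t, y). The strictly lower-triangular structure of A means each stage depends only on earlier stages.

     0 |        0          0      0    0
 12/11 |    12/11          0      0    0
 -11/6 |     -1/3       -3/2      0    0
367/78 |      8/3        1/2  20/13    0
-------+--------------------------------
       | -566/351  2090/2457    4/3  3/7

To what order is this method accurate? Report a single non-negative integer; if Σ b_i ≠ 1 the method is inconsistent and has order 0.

2

b = (-566/351, 2090/2457, 4/3, 3/7)
c = (0, 12/11, -11/6, 367/78)
Ac = (0, 0, -18/11, -976/429)
Σ b_i: (-566/351)·1 + 2090/2457·1 + 4/3·1 + 3/7·1 = 1 ✓
b·c: 2090/2457·12/11 + 4/3·(-11/6) + 3/7·367/78 = 1/2 ✓
b·c²: 2090/2457·144/121 + 4/3·121/36 + 3/7·134689/6084 = 3007889/200772 ≠ 1/3 ⇒ order 2.
b·Ac: 4/3·(-18/11) + 3/7·(-976/429) = -3160/1001 ≠ 1/6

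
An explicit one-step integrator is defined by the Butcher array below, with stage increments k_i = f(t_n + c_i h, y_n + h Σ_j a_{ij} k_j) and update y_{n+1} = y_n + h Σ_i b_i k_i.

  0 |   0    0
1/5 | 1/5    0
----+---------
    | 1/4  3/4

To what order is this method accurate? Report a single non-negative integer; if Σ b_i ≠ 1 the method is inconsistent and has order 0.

1

b = (1/4, 3/4)
c = (0, 1/5)
Σ b_i: 1/4·1 + 3/4·1 = 1 ✓
b·c: 3/4·1/5 = 3/20 ≠ 1/2 ⇒ order 1.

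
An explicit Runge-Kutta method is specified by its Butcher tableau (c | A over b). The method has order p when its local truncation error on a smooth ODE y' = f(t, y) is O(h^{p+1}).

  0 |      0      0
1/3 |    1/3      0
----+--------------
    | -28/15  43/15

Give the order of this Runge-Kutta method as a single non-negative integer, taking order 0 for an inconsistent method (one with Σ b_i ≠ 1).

b = (-28/15, 43/15)
c = (0, 1/3)
Σ b_i: (-28/15)·1 + 43/15·1 = 1 ✓
b·c: 43/15·1/3 = 43/45 ≠ 1/2 ⇒ order 1.

1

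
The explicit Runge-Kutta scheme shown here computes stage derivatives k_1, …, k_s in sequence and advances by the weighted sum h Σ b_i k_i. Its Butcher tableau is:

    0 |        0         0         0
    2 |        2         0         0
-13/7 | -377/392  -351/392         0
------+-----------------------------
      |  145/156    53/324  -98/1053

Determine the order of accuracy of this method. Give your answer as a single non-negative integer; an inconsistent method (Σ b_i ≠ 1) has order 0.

3

b = (145/156, 53/324, -98/1053)
c = (0, 2, -13/7)
Ac = (0, 0, -351/196)
Σ b_i: 145/156·1 + 53/324·1 + (-98/1053)·1 = 1 ✓
b·c: 53/324·2 + (-98/1053)·(-13/7) = 1/2 ✓
b·c²: 53/324·4 + (-98/1053)·169/49 = 1/3 ✓
b·Ac: (-98/1053)·(-351/196) = 1/6 ✓; 3 stages ⇒ order 3.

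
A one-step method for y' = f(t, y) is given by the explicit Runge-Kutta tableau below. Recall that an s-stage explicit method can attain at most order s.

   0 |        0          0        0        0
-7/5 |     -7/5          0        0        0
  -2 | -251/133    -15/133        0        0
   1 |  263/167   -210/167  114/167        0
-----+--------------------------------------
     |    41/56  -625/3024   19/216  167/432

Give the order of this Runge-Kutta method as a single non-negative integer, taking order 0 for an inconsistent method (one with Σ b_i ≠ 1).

4

b = (41/56, -625/3024, 19/216, 167/432)
c = (0, -7/5, -2, 1)
Ac = (0, 0, 3/19, 66/167)
Σ b_i: 41/56·1 + (-625/3024)·1 + 19/216·1 + 167/432·1 = 1 ✓
b·c: (-625/3024)·(-7/5) + 19/216·(-2) + 167/432·1 = 1/2 ✓
b·c²: (-625/3024)·49/25 + 19/216·4 + 167/432·1 = 1/3 ✓
b·Ac: 19/216·3/19 + 167/432·66/167 = 1/6 ✓
b·c³: (-625/3024)·(-343/125) + 19/216·(-8) + 167/432·1 = 1/4 ✓
b·(c∘Ac): 19/216·(-6/19) + 167/432·66/167 = 1/8 ✓
b·Ac²: 19/216·(-21/95) + 167/432·222/835 = 1/12 ✓
b·A²c: 167/432·18/167 = 1/24 ✓; 4 stages ⇒ order 4.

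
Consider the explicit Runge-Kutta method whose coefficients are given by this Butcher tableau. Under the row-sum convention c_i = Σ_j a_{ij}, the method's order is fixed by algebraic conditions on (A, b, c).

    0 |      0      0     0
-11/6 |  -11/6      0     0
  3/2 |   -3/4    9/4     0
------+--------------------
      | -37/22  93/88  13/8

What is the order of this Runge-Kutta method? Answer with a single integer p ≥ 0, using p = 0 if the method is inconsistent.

b = (-37/22, 93/88, 13/8)
c = (0, -11/6, 3/2)
Ac = (0, 0, -33/8)
Σ b_i: (-37/22)·1 + 93/88·1 + 13/8·1 = 1 ✓
b·c: 93/88·(-11/6) + 13/8·3/2 = 1/2 ✓
b·c²: 93/88·121/36 + 13/8·9/4 = 173/24 ≠ 1/3 ⇒ order 2.
b·Ac: 13/8·(-33/8) = -429/64 ≠ 1/6

2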